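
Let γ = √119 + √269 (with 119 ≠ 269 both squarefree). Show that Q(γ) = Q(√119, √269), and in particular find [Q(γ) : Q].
[Q(γ) : Q] = 4 (equivalently, Q(γ) = Q(√119, √269))

Obviously Q(γ) ⊆ Q(√119, √269), and [Q(√119, √269):Q] = 4 (since 119, 269 are distinct squarefree integers > 1 with 32011 not a perfect square). To show equality we compute the minimal polynomial of γ. From γ = √119 + √269: γ^2 = 119 + 2√(32011) + 269 = 388 + 2√(32011), so γ^2 - 388 = 2√(32011); squaring, (γ^2 - 388)^2 = 4·32011, i.e. γ^4 - 776γ^2 + 150544 - 128044 = 0, i.e. γ^4 - 776γ^2 + 22500 = 0. So γ is a root of x^4 - 776x^2 + 22500. This polynomial is irreducible over Q: it has no rational root (each ±√119 ± √269 is irrational), and any factorization into two quadratics over Q would force √(32011) ∈ Q (pairing opposite roots) or √119, √269 ∈ Q (other pairings), all impossible. Hence [Q(γ):Q] = 4 = [Q(√119, √269):Q], so Q(γ) = Q(√119, √269).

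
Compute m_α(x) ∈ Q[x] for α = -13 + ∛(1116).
m_α(x) = x^3 + 39x^2 + 507x + 1081

Set β = α + 13 = ∛(1116), so β^3 = 1116. Then (α + 13)^3 - 1116 = 0, i.e. α is a root of g(x) = (x + 13)^3 - 1116 = x^3 + 39x^2 + 507x + 1081. Since g(x) = h(x + 13) where h(x) = x^3 - 1116, and h is irreducible over Q (because 1116 is not a perfect cube, so h has no rational root, and a monic cubic with no rational root is irreducible), g is also irreducible (irreducibility is preserved under the substitution x → x + 13). Hence m_α(x) = x^3 + 39x^2 + 507x + 1081.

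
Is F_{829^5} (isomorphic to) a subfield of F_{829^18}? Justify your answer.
No: F_{829^5} is not a subfield of F_{829^18}

F_{p^m} embeds in F_{p^n} iff m | n. Here 5 ∤ 18 (since 18 = 3·5 + 3 with remainder 3 ≠ 0), so F_{829^5} is not a subfield of F_{829^18}. Equivalently: if it were, the tower law would give 5 = [F_{829^5}:F_829] dividing [F_{829^18}:F_829] = 18, contradiction.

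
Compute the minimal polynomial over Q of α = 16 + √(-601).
m_α(x) = x^2 - 32x + 857

From α - 16 = √(-601), squaring gives (α - 16)^2 = -601, i.e. α^2 - 32α + 256 = -601, so α^2 - 32α + 857 = 0. The discriminant of x^2 - 32x + 857 is (-32)^2 - 4·(857) = 1024 - 3428 = -2404, and 4·(-601) is not a perfect square in Q since -601 is squarefree and ≠ 1. Hence x^2 - 32x + 857 is irreducible over Q and is the minimal polynomial of α.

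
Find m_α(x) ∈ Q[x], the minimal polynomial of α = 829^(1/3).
m_α(x) = x^3 - 829

α satisfies α^3 = 829, so x^3 - 829 annihilates α. By the rational root test, a rational root p/q (in lowest terms) of x^3 - 829 would satisfy p^3 = 829 q^3, forcing q = 1 and p^3 = 829; but 829 is not a perfect cube, contradiction. A monic cubic over Q with no rational root is irreducible (any nontrivial factorization would include a linear factor). Hence x^3 - 829 is the minimal polynomial of α, and in particular [Q(α):Q] = 3.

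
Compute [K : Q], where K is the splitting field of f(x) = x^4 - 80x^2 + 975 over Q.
[K : Q] = 4

Solving the quadratic in x^2: x^2 = (80 ± √(80^2 - 4·975))/2 = (80 ± √2500)/2 = (80 ± 50)/2, giving x^2 = 65 or x^2 = 15. So f(x) = (x^2 - 65)(x^2 - 15) and the roots of f are ±√65, ±√15. Hence the splitting field is K = Q(√65, √15). Since 65 and 15 are distinct squarefree integers > 1, their product 975 is not a perfect square, so √15 ∉ Q(√65). By the tower law [K:Q] = [Q(√65,√15):Q(√65)] · [Q(√65):Q] = 2 · 2 = 4.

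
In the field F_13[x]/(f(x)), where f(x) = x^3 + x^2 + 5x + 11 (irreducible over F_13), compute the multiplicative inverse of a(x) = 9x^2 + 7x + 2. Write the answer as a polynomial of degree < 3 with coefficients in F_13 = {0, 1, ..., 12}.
a(x)^(-1) ≡ 7x^2 + 9x + 5 (mod f(x))

Since f is irreducible over F_13, F_13[x]/(f) is a field and a(x) ≠ 0 has an inverse. Apply the extended Euclidean algorithm to f(x) and a(x) in F_13[x]: f(x) = (3x + 5)·a(x) + (3x + 1);  a(x) = (3x + 10)·(3x + 1) + (5). The last nonzero remainder is the constant 5 = gcd(f, a) in F_13. Back-substituting through the division chain expresses 5 = s(x)·a(x) + t(x)·f(x) with s(x) ≡ 9x^2 + 6x + 12 (mod f), so (9x^2 + 6x + 12)·a(x) ≡ 5 (mod f). Multiplying by 5^(-1) ≡ 8 in F_13 gives a(x)^(-1) ≡ 8·(9x^2 + 6x + 12) ≡ 7x^2 + 9x + 5 (mod f). Check: (9x^2 + 7x + 2)·(7x^2 + 9x + 5) = 11x^4 + 5x^2 + x + 10 ≡ 1 (mod x^3 + x^2 + 5x + 11).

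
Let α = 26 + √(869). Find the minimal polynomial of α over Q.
m_α(x) = x^2 - 52x - 193

From α - 26 = √(869), squaring gives (α - 26)^2 = 869, i.e. α^2 - 52α + 676 = 869, so α^2 - 52α - 193 = 0. The discriminant of x^2 - 52x - 193 is (-52)^2 - 4·(-193) = 2704 + 772 = 3476, and 4·(869) is not a perfect square in Q since 869 is squarefree and ≠ 1. Hence x^2 - 52x - 193 is irreducible over Q and is the minimal polynomial of α.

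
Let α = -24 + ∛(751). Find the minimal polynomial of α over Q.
m_α(x) = x^3 + 72x^2 + 1728x + 13073

Set β = α + 24 = ∛(751), so β^3 = 751. Then (α + 24)^3 - 751 = 0, i.e. α is a root of g(x) = (x + 24)^3 - 751 = x^3 + 72x^2 + 1728x + 13073. Since g(x) = h(x + 24) where h(x) = x^3 - 751, and h is irreducible over Q (because 751 is not a perfect cube, so h has no rational root, and a monic cubic with no rational root is irreducible), g is also irreducible (irreducibility is preserved under the substitution x → x + 24). Hence m_α(x) = x^3 + 72x^2 + 1728x + 13073.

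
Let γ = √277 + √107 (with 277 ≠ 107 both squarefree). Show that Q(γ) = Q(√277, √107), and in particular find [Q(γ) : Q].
[Q(γ) : Q] = 4 (equivalently, Q(γ) = Q(√277, √107))

Obviously Q(γ) ⊆ Q(√277, √107), and [Q(√277, √107):Q] = 4 (since 277, 107 are distinct squarefree integers > 1 with 29639 not a perfect square). To show equality we compute the minimal polynomial of γ. From γ = √277 + √107: γ^2 = 277 + 2√(29639) + 107 = 384 + 2√(29639), so γ^2 - 384 = 2√(29639); squaring, (γ^2 - 384)^2 = 4·29639, i.e. γ^4 - 768γ^2 + 147456 - 118556 = 0, i.e. γ^4 - 768γ^2 + 28900 = 0. So γ is a root of x^4 - 768x^2 + 28900. This polynomial is irreducible over Q: it has no rational root (each ±√277 ± √107 is irrational), and any factorization into two quadratics over Q would force √(29639) ∈ Q (pairing opposite roots) or √277, √107 ∈ Q (other pairings), all impossible. Hence [Q(γ):Q] = 4 = [Q(√277, √107):Q], so Q(γ) = Q(√277, √107).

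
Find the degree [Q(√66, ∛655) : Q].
[Q(√66, ∛655) : Q] = 6

Let L = Q(√66, ∛655). Since Q(√66) ⊂ L and [Q(√66):Q] = 2, the tower law gives 2 | [L:Q]. Likewise Q(∛655) ⊂ L with [Q(∛655):Q] = 3 (because 655 is not a perfect cube), so 3 | [L:Q]. As gcd(2,3) = 1, [L:Q] is divisible by 6. Conversely L is generated over Q by √66 and ∛655, so [L:Q] ≤ 2·3 = 6. Therefore [Q(√66, ∛655) : Q] = 6.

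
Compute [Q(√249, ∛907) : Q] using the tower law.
[Q(√249, ∛907) : Q] = 6

Let L = Q(√249, ∛907). Since Q(√249) ⊂ L and [Q(√249):Q] = 2, the tower law gives 2 | [L:Q]. Likewise Q(∛907) ⊂ L with [Q(∛907):Q] = 3 (because 907 is not a perfect cube), so 3 | [L:Q]. As gcd(2,3) = 1, [L:Q] is divisible by 6. Conversely L is generated over Q by √249 and ∛907, so [L:Q] ≤ 2·3 = 6. Therefore [Q(√249, ∛907) : Q] = 6.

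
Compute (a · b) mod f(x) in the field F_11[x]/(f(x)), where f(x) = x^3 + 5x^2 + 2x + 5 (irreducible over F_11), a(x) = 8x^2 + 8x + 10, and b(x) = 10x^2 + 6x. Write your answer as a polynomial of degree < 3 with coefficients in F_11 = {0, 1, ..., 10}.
a · b ≡ 6x^2 + 6x + 7 (mod f(x))

Multiply in F_11[x]: a(x)·b(x) = (8x^2 + 8x + 10)·(10x^2 + 6x) = 3x^4 + 7x^3 + 5x^2 + 5x. This has degree ≥ 3, so divide by f(x) over F_11: 3x^4 + 7x^3 + 5x^2 + 5x = (3x + 3)·(x^3 + 5x^2 + 2x + 5) + (6x^2 + 6x + 7). Hence a·b ≡ 6x^2 + 6x + 7 (mod f). (F_11[x]/(f) is a field with 11^3 = 1331 elements since f is irreducible of degree 3.)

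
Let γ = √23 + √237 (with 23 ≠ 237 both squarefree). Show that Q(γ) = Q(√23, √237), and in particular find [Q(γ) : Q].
[Q(γ) : Q] = 4 (equivalently, Q(γ) = Q(√23, √237))

Obviously Q(γ) ⊆ Q(√23, √237), and [Q(√23, √237):Q] = 4 (since 23, 237 are distinct squarefree integers > 1 with 5451 not a perfect square). To show equality we compute the minimal polynomial of γ. From γ = √23 + √237: γ^2 = 23 + 2√(5451) + 237 = 260 + 2√(5451), so γ^2 - 260 = 2√(5451); squaring, (γ^2 - 260)^2 = 4·5451, i.e. γ^4 - 520γ^2 + 67600 - 21804 = 0, i.e. γ^4 - 520γ^2 + 45796 = 0. So γ is a root of x^4 - 520x^2 + 45796. This polynomial is irreducible over Q: it has no rational root (each ±√23 ± √237 is irrational), and any factorization into two quadratics over Q would force √(5451) ∈ Q (pairing opposite roots) or √23, √237 ∈ Q (other pairings), all impossible. Hence [Q(γ):Q] = 4 = [Q(√23, √237):Q], so Q(γ) = Q(√23, √237).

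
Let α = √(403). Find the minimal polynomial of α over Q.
m_α(x) = x^2 - 403

α satisfies α^2 - 403 = 0, so x^2 - 403 annihilates α. Since d = 403 is squarefree and ≠ 1, it is not a perfect square in Q, so x^2 - 403 has no rational root and is therefore irreducible over Q (a degree-2 polynomial over a field is irreducible iff it has no root). Hence m_α(x) = x^2 - 403.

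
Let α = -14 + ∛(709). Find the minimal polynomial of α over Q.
m_α(x) = x^3 + 42x^2 + 588x + 2035

Set β = α + 14 = ∛(709), so β^3 = 709. Then (α + 14)^3 - 709 = 0, i.e. α is a root of g(x) = (x + 14)^3 - 709 = x^3 + 42x^2 + 588x + 2035. Since g(x) = h(x + 14) where h(x) = x^3 - 709, and h is irreducible over Q (because 709 is not a perfect cube, so h has no rational root, and a monic cubic with no rational root is irreducible), g is also irreducible (irreducibility is preserved under the substitution x → x + 14). Hence m_α(x) = x^3 + 42x^2 + 588x + 2035.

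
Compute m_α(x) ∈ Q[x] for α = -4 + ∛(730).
m_α(x) = x^3 + 12x^2 + 48x - 666

Set β = α + 4 = ∛(730), so β^3 = 730. Then (α + 4)^3 - 730 = 0, i.e. α is a root of g(x) = (x + 4)^3 - 730 = x^3 + 12x^2 + 48x - 666. Since g(x) = h(x + 4) where h(x) = x^3 - 730, and h is irreducible over Q (because 730 is not a perfect cube, so h has no rational root, and a monic cubic with no rational root is irreducible), g is also irreducible (irreducibility is preserved under the substitution x → x + 4). Hence m_α(x) = x^3 + 12x^2 + 48x - 666.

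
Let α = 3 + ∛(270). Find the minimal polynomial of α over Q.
m_α(x) = x^3 - 9x^2 + 27x - 297

Set β = α - 3 = ∛(270), so β^3 = 270. Then (α - 3)^3 - 270 = 0, i.e. α is a root of g(x) = (x - 3)^3 - 270 = x^3 - 9x^2 + 27x - 297. Since g(x) = h(x - 3) where h(x) = x^3 - 270, and h is irreducible over Q (because 270 is not a perfect cube, so h has no rational root, and a monic cubic with no rational root is irreducible), g is also irreducible (irreducibility is preserved under the substitution x → x - 3). Hence m_α(x) = x^3 - 9x^2 + 27x - 297.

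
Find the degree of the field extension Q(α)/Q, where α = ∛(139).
[Q(α):Q] = 3

The minimal polynomial of α is x^3 - 139, irreducible over Q since 139 is not a perfect cube (so x^3 - 139 has no rational root). Hence [Q(α):Q] = deg(m_α) = 3.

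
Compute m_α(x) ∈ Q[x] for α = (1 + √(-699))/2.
m_α(x) = x^2 - x + 175

From 2α - 1 = √(-699), squaring gives (2α - 1)^2 = -699, i.e. 4α^2 - 4α + 1 = -699, so α^2 - α + (1 + 699)/4 = 0. Since -699 ≡ 1 (mod 4), (1 + 699)/4 = 175 ∈ Z. The polynomial x^2 - x + 175 has discriminant 1 - 4·(175) = -699, which is not a perfect square in Q (d = -699 is squarefree and ≠ 1), so x^2 - x + 175 is irreducible over Q. It is the minimal polynomial of α.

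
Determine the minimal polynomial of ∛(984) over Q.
m_α(x) = x^3 - 984

α satisfies α^3 = 984, so x^3 - 984 annihilates α. By the rational root test, a rational root p/q (in lowest terms) of x^3 - 984 would satisfy p^3 = 984 q^3, forcing q = 1 and p^3 = 984; but 984 is not a perfect cube, contradiction. A monic cubic over Q with no rational root is irreducible (any nontrivial factorization would include a linear factor). Hence x^3 - 984 is the minimal polynomial of α, and in particular [Q(α):Q] = 3.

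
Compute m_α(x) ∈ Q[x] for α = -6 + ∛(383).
m_α(x) = x^3 + 18x^2 + 108x - 167

Set β = α + 6 = ∛(383), so β^3 = 383. Then (α + 6)^3 - 383 = 0, i.e. α is a root of g(x) = (x + 6)^3 - 383 = x^3 + 18x^2 + 108x - 167. Since g(x) = h(x + 6) where h(x) = x^3 - 383, and h is irreducible over Q (because 383 is not a perfect cube, so h has no rational root, and a monic cubic with no rational root is irreducible), g is also irreducible (irreducibility is preserved under the substitution x → x + 6). Hence m_α(x) = x^3 + 18x^2 + 108x - 167.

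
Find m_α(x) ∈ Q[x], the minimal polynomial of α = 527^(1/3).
m_α(x) = x^3 - 527

α satisfies α^3 = 527, so x^3 - 527 annihilates α. By the rational root test, a rational root p/q (in lowest terms) of x^3 - 527 would satisfy p^3 = 527 q^3, forcing q = 1 and p^3 = 527; but 527 is not a perfect cube, contradiction. A monic cubic over Q with no rational root is irreducible (any nontrivial factorization would include a linear factor). Hence x^3 - 527 is the minimal polynomial of α, and in particular [Q(α):Q] = 3.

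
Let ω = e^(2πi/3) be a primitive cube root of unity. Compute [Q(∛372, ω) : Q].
[Q(∛372, ω) : Q] = 6

[Q(∛372):Q] = 3 (min poly x^3 - 372, irreducible since 372 is not a perfect cube). [Q(ω):Q] = 2 (min poly x^2 + x + 1). Since Q(∛372) ⊂ R and ω ∉ R, we have ω ∉ Q(∛372), so x^2 + x + 1 remains irreducible over Q(∛372) and [Q(∛372, ω) : Q(∛372)] = 2. By the tower law, [Q(∛372, ω) : Q] = 3 · 2 = 6. (In fact Q(∛372, ω) is the splitting field of x^3 - 372 over Q.)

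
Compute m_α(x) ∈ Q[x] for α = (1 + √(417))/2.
m_α(x) = x^2 - x - 104

From 2α - 1 = √(417), squaring gives (2α - 1)^2 = 417, i.e. 4α^2 - 4α + 1 = 417, so α^2 - α + (1 - 417)/4 = 0. Since 417 ≡ 1 (mod 4), (1 - 417)/4 = -104 ∈ Z. The polynomial x^2 - x - 104 has discriminant 1 - 4·(-104) = 417, which is not a perfect square in Q (d = 417 is squarefree and ≠ 1), so x^2 - x - 104 is irreducible over Q. It is the minimal polynomial of α.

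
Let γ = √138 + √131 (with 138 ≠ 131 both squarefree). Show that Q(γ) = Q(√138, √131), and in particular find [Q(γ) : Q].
[Q(γ) : Q] = 4 (equivalently, Q(γ) = Q(√138, √131))

Obviously Q(γ) ⊆ Q(√138, √131), and [Q(√138, √131):Q] = 4 (since 138, 131 are distinct squarefree integers > 1 with 18078 not a perfect square). To show equality we compute the minimal polynomial of γ. From γ = √138 + √131: γ^2 = 138 + 2√(18078) + 131 = 269 + 2√(18078), so γ^2 - 269 = 2√(18078); squaring, (γ^2 - 269)^2 = 4·18078, i.e. γ^4 - 538γ^2 + 72361 - 72312 = 0, i.e. γ^4 - 538γ^2 + 49 = 0. So γ is a root of x^4 - 538x^2 + 49. This polynomial is irreducible over Q: it has no rational root (each ±√138 ± √131 is irrational), and any factorization into two quadratics over Q would force √(18078) ∈ Q (pairing opposite roots) or √138, √131 ∈ Q (other pairings), all impossible. Hence [Q(γ):Q] = 4 = [Q(√138, √131):Q], so Q(γ) = Q(√138, √131).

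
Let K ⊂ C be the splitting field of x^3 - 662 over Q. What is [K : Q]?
[K : Q] = 6

The roots of x^3 - 662 are ∛662, ω∛662, ω^2∛662 where ω = e^(2πi/3) is a primitive cube root of unity, so K = Q(∛662, ω). Now [Q(∛662):Q] = 3 (since 662 is not a perfect cube, x^3 - 662 is irreducible) and [Q(ω):Q] = 2. Both 2 and 3 divide [K:Q], and [K:Q] ≤ 3·2 = 6, so [K:Q] = 6. (Equivalently: Q(∛662) ⊂ R but ω ∉ R, so [K : Q(∛662)] = 2.)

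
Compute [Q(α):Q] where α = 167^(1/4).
[Q(α):Q] = 4

α is a root of x^4 - 167. By Eisenstein's criterion at the prime p = 167 (which divides the constant term 167 but p^2 = 27889 does not, since 167 is squarefree), x^4 - 167 is irreducible over Q. Hence [Q(α):Q] = 4.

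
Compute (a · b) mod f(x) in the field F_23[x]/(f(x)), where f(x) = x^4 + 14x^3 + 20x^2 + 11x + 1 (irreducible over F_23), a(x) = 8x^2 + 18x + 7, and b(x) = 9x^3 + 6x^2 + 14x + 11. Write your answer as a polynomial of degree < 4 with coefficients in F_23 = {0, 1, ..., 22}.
a · b ≡ 10x^3 + 2x^2 + 9x + 1 (mod f(x))

Multiply in F_23[x]: a(x)·b(x) = (8x^2 + 18x + 7)·(9x^3 + 6x^2 + 14x + 11) = 3x^5 + 3x^4 + 7x^3 + 14x^2 + 20x + 8. This has degree ≥ 4, so divide by f(x) over F_23: 3x^5 + 3x^4 + 7x^3 + 14x^2 + 20x + 8 = (3x + 7)·(x^4 + 14x^3 + 20x^2 + 11x + 1) + (10x^3 + 2x^2 + 9x + 1). Hence a·b ≡ 10x^3 + 2x^2 + 9x + 1 (mod f). (F_23[x]/(f) is a field with 23^4 = 279841 elements since f is irreducible of degree 4.)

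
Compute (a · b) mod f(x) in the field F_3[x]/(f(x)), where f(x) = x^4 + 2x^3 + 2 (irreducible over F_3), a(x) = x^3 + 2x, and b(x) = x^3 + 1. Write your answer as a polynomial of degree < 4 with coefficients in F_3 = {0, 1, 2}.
a · b ≡ x^3 + x^2 (mod f(x))

Multiply in F_3[x]: a(x)·b(x) = (x^3 + 2x)·(x^3 + 1) = x^6 + 2x^4 + x^3 + 2x. This has degree ≥ 4, so divide by f(x) over F_3: x^6 + 2x^4 + x^3 + 2x = (x^2 + x)·(x^4 + 2x^3 + 2) + (x^3 + x^2). Hence a·b ≡ x^3 + x^2 (mod f). (F_3[x]/(f) is a field with 3^4 = 81 elements since f is irreducible of degree 4.)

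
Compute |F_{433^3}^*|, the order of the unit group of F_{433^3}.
|F_{433^3}^*| = 81182736

F_{433^3} has 433^3 = 81182737 elements; its multiplicative group consists of all nonzero elements, so |F_{433^3}^*| = 81182737 - 1 = 81182736. (It is cyclic since any finite subgroup of the multiplicative group of a field is cyclic.)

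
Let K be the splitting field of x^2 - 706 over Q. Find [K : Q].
[K : Q] = 2

f(x) = x^2 - 706 factors as (x - √706)(x + √706). The splitting field is K = Q(√706). Since 706 is squarefree and > 1, it is not a perfect square, so x^2 - 706 is irreducible over Q and [Q(√706) : Q] = 2. Hence [K : Q] = 2.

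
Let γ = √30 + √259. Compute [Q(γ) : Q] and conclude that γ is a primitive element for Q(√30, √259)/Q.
[Q(γ) : Q] = 4 (equivalently, Q(γ) = Q(√30, √259))

Obviously Q(γ) ⊆ Q(√30, √259), and [Q(√30, √259):Q] = 4 (since 30, 259 are distinct squarefree integers > 1 with 7770 not a perfect square). To show equality we compute the minimal polynomial of γ. From γ = √30 + √259: γ^2 = 30 + 2√(7770) + 259 = 289 + 2√(7770), so γ^2 - 289 = 2√(7770); squaring, (γ^2 - 289)^2 = 4·7770, i.e. γ^4 - 578γ^2 + 83521 - 31080 = 0, i.e. γ^4 - 578γ^2 + 52441 = 0. So γ is a root of x^4 - 578x^2 + 52441. This polynomial is irreducible over Q: it has no rational root (each ±√30 ± √259 is irrational), and any factorization into two quadratics over Q would force √(7770) ∈ Q (pairing opposite roots) or √30, √259 ∈ Q (other pairings), all impossible. Hence [Q(γ):Q] = 4 = [Q(√30, √259):Q], so Q(γ) = Q(√30, √259).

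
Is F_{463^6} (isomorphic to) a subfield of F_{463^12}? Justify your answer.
Yes: F_{463^6} is a subfield of F_{463^12}

F_{p^m} embeds in F_{p^n} iff m | n (since F_{p^n} is the splitting field of x^(p^n) - x, and F_{p^m} ⊂ F_{p^n} forces p^n to be a power of p^m, i.e. m | n; conversely if m | n then every root of x^(p^m) - x is a root of x^(p^n) - x). Here 6 | 12 (since 12 = 2·6), so F_{463^6} is a subfield of F_{463^12}, and [F_{463^12} : F_{463^6}] = 12/6 = 2.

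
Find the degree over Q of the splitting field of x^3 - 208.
[K : Q] = 6

The roots of x^3 - 208 are ∛208, ω∛208, ω^2∛208 where ω = e^(2πi/3) is a primitive cube root of unity, so K = Q(∛208, ω). Now [Q(∛208):Q] = 3 (since 208 is not a perfect cube, x^3 - 208 is irreducible) and [Q(ω):Q] = 2. Both 2 and 3 divide [K:Q], and [K:Q] ≤ 3·2 = 6, so [K:Q] = 6. (Equivalently: Q(∛208) ⊂ R but ω ∉ R, so [K : Q(∛208)] = 2.)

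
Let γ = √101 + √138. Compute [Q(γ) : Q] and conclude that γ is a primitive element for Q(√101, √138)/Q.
[Q(γ) : Q] = 4 (equivalently, Q(γ) = Q(√101, √138))

Obviously Q(γ) ⊆ Q(√101, √138), and [Q(√101, √138):Q] = 4 (since 101, 138 are distinct squarefree integers > 1 with 13938 not a perfect square). To show equality we compute the minimal polynomial of γ. From γ = √101 + √138: γ^2 = 101 + 2√(13938) + 138 = 239 + 2√(13938), so γ^2 - 239 = 2√(13938); squaring, (γ^2 - 239)^2 = 4·13938, i.e. γ^4 - 478γ^2 + 57121 - 55752 = 0, i.e. γ^4 - 478γ^2 + 1369 = 0. So γ is a root of x^4 - 478x^2 + 1369. This polynomial is irreducible over Q: it has no rational root (each ±√101 ± √138 is irrational), and any factorization into two quadratics over Q would force √(13938) ∈ Q (pairing opposite roots) or √101, √138 ∈ Q (other pairings), all impossible. Hence [Q(γ):Q] = 4 = [Q(√101, √138):Q], so Q(γ) = Q(√101, √138).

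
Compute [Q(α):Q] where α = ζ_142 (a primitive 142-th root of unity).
[Q(α):Q] = 70

The minimal polynomial of ζ_142 over Q is the 142-th cyclotomic polynomial Φ_142(x), which is irreducible over Q and has degree φ(142) = 70. Hence [Q(α):Q] = φ(142) = 70.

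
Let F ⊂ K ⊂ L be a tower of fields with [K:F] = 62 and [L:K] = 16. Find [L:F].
[L:F] = 992

The tower law says that for any tower of field extensions F ⊂ K ⊂ L with finite degrees, [L:F] = [L:K] · [K:F]. Here this gives [L:F] = 16 · 62 = 992.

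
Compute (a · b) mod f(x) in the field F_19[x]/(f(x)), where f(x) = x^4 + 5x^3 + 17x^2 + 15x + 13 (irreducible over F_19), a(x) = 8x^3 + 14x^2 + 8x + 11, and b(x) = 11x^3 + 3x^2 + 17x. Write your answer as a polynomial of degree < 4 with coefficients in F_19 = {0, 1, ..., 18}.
a · b ≡ x^3 + 18x^2 + 18x + 5 (mod f(x))

Multiply in F_19[x]: a(x)·b(x) = (8x^3 + 14x^2 + 8x + 11)·(11x^3 + 3x^2 + 17x) = 12x^6 + 7x^5 + 3x^3 + 17x^2 + 16x. This has degree ≥ 4, so divide by f(x) over F_19: 12x^6 + 7x^5 + 3x^3 + 17x^2 + 16x = (12x^2 + 4x + 4)·(x^4 + 5x^3 + 17x^2 + 15x + 13) + (x^3 + 18x^2 + 18x + 5). Hence a·b ≡ x^3 + 18x^2 + 18x + 5 (mod f). (F_19[x]/(f) is a field with 19^4 = 130321 elements since f is irreducible of degree 4.)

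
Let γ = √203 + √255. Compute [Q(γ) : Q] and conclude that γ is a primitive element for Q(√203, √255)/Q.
[Q(γ) : Q] = 4 (equivalently, Q(γ) = Q(√203, √255))

Obviously Q(γ) ⊆ Q(√203, √255), and [Q(√203, √255):Q] = 4 (since 203, 255 are distinct squarefree integers > 1 with 51765 not a perfect square). To show equality we compute the minimal polynomial of γ. From γ = √203 + √255: γ^2 = 203 + 2√(51765) + 255 = 458 + 2√(51765), so γ^2 - 458 = 2√(51765); squaring, (γ^2 - 458)^2 = 4·51765, i.e. γ^4 - 916γ^2 + 209764 - 207060 = 0, i.e. γ^4 - 916γ^2 + 2704 = 0. So γ is a root of x^4 - 916x^2 + 2704. This polynomial is irreducible over Q: it has no rational root (each ±√203 ± √255 is irrational), and any factorization into two quadratics over Q would force √(51765) ∈ Q (pairing opposite roots) or √203, √255 ∈ Q (other pairings), all impossible. Hence [Q(γ):Q] = 4 = [Q(√203, √255):Q], so Q(γ) = Q(√203, √255).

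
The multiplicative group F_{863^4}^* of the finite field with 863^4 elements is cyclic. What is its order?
|F_{863^4}^*| = 554680863360

F_{863^4} has 863^4 = 554680863361 elements; its multiplicative group consists of all nonzero elements, so |F_{863^4}^*| = 554680863361 - 1 = 554680863360. (It is cyclic since any finite subgroup of the multiplicative group of a field is cyclic.)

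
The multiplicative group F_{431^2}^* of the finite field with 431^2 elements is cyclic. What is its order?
|F_{431^2}^*| = 185760

F_{431^2} has 431^2 = 185761 elements; its multiplicative group consists of all nonzero elements, so |F_{431^2}^*| = 185761 - 1 = 185760. (It is cyclic since any finite subgroup of the multiplicative group of a field is cyclic.)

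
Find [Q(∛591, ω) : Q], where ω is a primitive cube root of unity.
[Q(∛591, ω) : Q] = 6

[Q(∛591):Q] = 3 (min poly x^3 - 591, irreducible since 591 is not a perfect cube). [Q(ω):Q] = 2 (min poly x^2 + x + 1). Since Q(∛591) ⊂ R and ω ∉ R, we have ω ∉ Q(∛591), so x^2 + x + 1 remains irreducible over Q(∛591) and [Q(∛591, ω) : Q(∛591)] = 2. By the tower law, [Q(∛591, ω) : Q] = 3 · 2 = 6. (In fact Q(∛591, ω) is the splitting field of x^3 - 591 over Q.)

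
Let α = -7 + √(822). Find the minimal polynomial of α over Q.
m_α(x) = x^2 + 14x - 773

From α + 7 = √(822), squaring gives (α + 7)^2 = 822, i.e. α^2 + 14α + 49 = 822, so α^2 + 14α - 773 = 0. The discriminant of x^2 + 14x - 773 is (14)^2 - 4·(-773) = 196 + 3092 = 3288, and 4·(822) is not a perfect square in Q since 822 is squarefree and ≠ 1. Hence x^2 + 14x - 773 is irreducible over Q and is the minimal polynomial of α.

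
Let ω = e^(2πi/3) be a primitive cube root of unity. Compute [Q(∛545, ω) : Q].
[Q(∛545, ω) : Q] = 6

[Q(∛545):Q] = 3 (min poly x^3 - 545, irreducible since 545 is not a perfect cube). [Q(ω):Q] = 2 (min poly x^2 + x + 1). Since Q(∛545) ⊂ R and ω ∉ R, we have ω ∉ Q(∛545), so x^2 + x + 1 remains irreducible over Q(∛545) and [Q(∛545, ω) : Q(∛545)] = 2. By the tower law, [Q(∛545, ω) : Q] = 3 · 2 = 6. (In fact Q(∛545, ω) is the splitting field of x^3 - 545 over Q.)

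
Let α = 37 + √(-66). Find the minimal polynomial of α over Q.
m_α(x) = x^2 - 74x + 1435

From α - 37 = √(-66), squaring gives (α - 37)^2 = -66, i.e. α^2 - 74α + 1369 = -66, so α^2 - 74α + 1435 = 0. The discriminant of x^2 - 74x + 1435 is (-74)^2 - 4·(1435) = 5476 - 5740 = -264, and 4·(-66) is not a perfect square in Q since -66 is squarefree and ≠ 1. Hence x^2 - 74x + 1435 is irreducible over Q and is the minimal polynomial of α.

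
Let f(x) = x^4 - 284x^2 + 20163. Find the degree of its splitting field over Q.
[K : Q] = 4

Solving the quadratic in x^2: x^2 = (284 ± √(284^2 - 4·20163))/2 = (284 ± √4)/2 = (284 ± 2)/2, giving x^2 = 141 or x^2 = 143. So f(x) = (x^2 - 141)(x^2 - 143) and the roots of f are ±√141, ±√143. Hence the splitting field is K = Q(√141, √143). Since 141 and 143 are distinct squarefree integers > 1, their product 20163 is not a perfect square, so √143 ∉ Q(√141). By the tower law [K:Q] = [Q(√141,√143):Q(√141)] · [Q(√141):Q] = 2 · 2 = 4.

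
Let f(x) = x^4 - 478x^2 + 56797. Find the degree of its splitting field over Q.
[K : Q] = 4

Solving the quadratic in x^2: x^2 = (478 ± √(478^2 - 4·56797))/2 = (478 ± √1296)/2 = (478 ± 36)/2, giving x^2 = 221 or x^2 = 257. So f(x) = (x^2 - 221)(x^2 - 257) and the roots of f are ±√221, ±√257. Hence the splitting field is K = Q(√221, √257). Since 221 and 257 are distinct squarefree integers > 1, their product 56797 is not a perfect square, so √257 ∉ Q(√221). By the tower law [K:Q] = [Q(√221,√257):Q(√221)] · [Q(√221):Q] = 2 · 2 = 4.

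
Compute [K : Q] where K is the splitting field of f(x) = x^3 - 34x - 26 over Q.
[K : Q] = 6

By the rational root test, any rational root of the monic integer polynomial f(x) = x^3 - 34x - 26 must be an integer dividing the constant term -26, i.e. one of ±{1, 2, 13, 26}. Evaluating: f(1) = -59, f(-1) = 7, f(2) = -86, f(-2) = 34, f(13) = 1729, f(-13) = -1781, f(26) = 16666, f(-26) = -16718; none is 0, so f has no rational root and is therefore irreducible over Q (a cubic with no linear factor over a field is irreducible). For an irreducible cubic, the Galois group is A_3 or S_3 according as the discriminant disc(f) = -4a^3 - 27b^2 = -4·(-34)^3 - 27·(-26)^2 = 138964 is or is not a square in Q. Here disc(f) = 138964 is not a perfect square in Q, so the Galois group of f over Q is not contained in A_3 and must be all of S_3. The splitting field has degree |S_3| = 6 over Q, so [K : Q] = 6.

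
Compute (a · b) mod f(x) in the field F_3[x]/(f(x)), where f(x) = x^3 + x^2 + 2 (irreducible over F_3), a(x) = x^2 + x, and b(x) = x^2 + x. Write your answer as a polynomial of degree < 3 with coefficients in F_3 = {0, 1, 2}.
a · b ≡ x + 1 (mod f(x))

Multiply in F_3[x]: a(x)·b(x) = (x^2 + x)·(x^2 + x) = x^4 + 2x^3 + x^2. This has degree ≥ 3, so divide by f(x) over F_3: x^4 + 2x^3 + x^2 = (x + 1)·(x^3 + x^2 + 2) + (x + 1). Hence a·b ≡ x + 1 (mod f). (F_3[x]/(f) is a field with 3^3 = 27 elements since f is irreducible of degree 3.)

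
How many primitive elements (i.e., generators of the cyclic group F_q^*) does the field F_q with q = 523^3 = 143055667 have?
There are φ(143055666) = 42493248 primitive elements

F_q^* is cyclic of order q - 1 = 143055666. A cyclic group of order m has exactly φ(m) generators. Here m = 143055666 = 2 · 3^3 · 13 · 29 · 7027, so the number of primitive elements is φ(143055666) = 42493248.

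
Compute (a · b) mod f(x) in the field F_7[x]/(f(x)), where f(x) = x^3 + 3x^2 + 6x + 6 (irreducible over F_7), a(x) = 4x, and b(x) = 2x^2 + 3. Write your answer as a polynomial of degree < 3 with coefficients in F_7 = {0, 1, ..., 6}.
a · b ≡ 4x^2 + 6x + 1 (mod f(x))

Multiply in F_7[x]: a(x)·b(x) = (4x)·(2x^2 + 3) = x^3 + 5x. This has degree ≥ 3, so divide by f(x) over F_7: x^3 + 5x = (1)·(x^3 + 3x^2 + 6x + 6) + (4x^2 + 6x + 1). Hence a·b ≡ 4x^2 + 6x + 1 (mod f). (F_7[x]/(f) is a field with 7^3 = 343 elements since f is irreducible of degree 3.)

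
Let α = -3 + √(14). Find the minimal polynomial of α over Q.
m_α(x) = x^2 + 6x - 5

From α + 3 = √(14), squaring gives (α + 3)^2 = 14, i.e. α^2 + 6α + 9 = 14, so α^2 + 6α - 5 = 0. The discriminant of x^2 + 6x - 5 is (6)^2 - 4·(-5) = 36 + 20 = 56, and 4·(14) is not a perfect square in Q since 14 is squarefree and ≠ 1. Hence x^2 + 6x - 5 is irreducible over Q and is the minimal polynomial of α.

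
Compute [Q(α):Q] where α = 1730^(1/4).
[Q(α):Q] = 4

α is a root of x^4 - 1730. By Eisenstein's criterion at the prime p = 2 (which divides the constant term 1730 but p^2 = 4 does not, since 1730 is squarefree), x^4 - 1730 is irreducible over Q. Hence [Q(α):Q] = 4.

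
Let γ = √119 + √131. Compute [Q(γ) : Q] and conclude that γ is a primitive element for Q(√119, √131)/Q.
[Q(γ) : Q] = 4 (equivalently, Q(γ) = Q(√119, √131))

Obviously Q(γ) ⊆ Q(√119, √131), and [Q(√119, √131):Q] = 4 (since 119, 131 are distinct squarefree integers > 1 with 15589 not a perfect square). To show equality we compute the minimal polynomial of γ. From γ = √119 + √131: γ^2 = 119 + 2√(15589) + 131 = 250 + 2√(15589), so γ^2 - 250 = 2√(15589); squaring, (γ^2 - 250)^2 = 4·15589, i.e. γ^4 - 500γ^2 + 62500 - 62356 = 0, i.e. γ^4 - 500γ^2 + 144 = 0. So γ is a root of x^4 - 500x^2 + 144. This polynomial is irreducible over Q: it has no rational root (each ±√119 ± √131 is irrational), and any factorization into two quadratics over Q would force √(15589) ∈ Q (pairing opposite roots) or √119, √131 ∈ Q (other pairings), all impossible. Hence [Q(γ):Q] = 4 = [Q(√119, √131):Q], so Q(γ) = Q(√119, √131).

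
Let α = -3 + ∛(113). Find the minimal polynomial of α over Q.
m_α(x) = x^3 + 9x^2 + 27x - 86

Set β = α + 3 = ∛(113), so β^3 = 113. Then (α + 3)^3 - 113 = 0, i.e. α is a root of g(x) = (x + 3)^3 - 113 = x^3 + 9x^2 + 27x - 86. Since g(x) = h(x + 3) where h(x) = x^3 - 113, and h is irreducible over Q (because 113 is not a perfect cube, so h has no rational root, and a monic cubic with no rational root is irreducible), g is also irreducible (irreducibility is preserved under the substitution x → x + 3). Hence m_α(x) = x^3 + 9x^2 + 27x - 86.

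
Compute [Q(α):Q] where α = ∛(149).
[Q(α):Q] = 3

The minimal polynomial of α is x^3 - 149, irreducible over Q since 149 is not a perfect cube (so x^3 - 149 has no rational root). Hence [Q(α):Q] = deg(m_α) = 3.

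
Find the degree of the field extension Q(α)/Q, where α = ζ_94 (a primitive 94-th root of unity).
[Q(α):Q] = 46

The minimal polynomial of ζ_94 over Q is the 94-th cyclotomic polynomial Φ_94(x), which is irreducible over Q and has degree φ(94) = 46. Hence [Q(α):Q] = φ(94) = 46.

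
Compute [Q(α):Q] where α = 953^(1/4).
[Q(α):Q] = 4

α is a root of x^4 - 953. By Eisenstein's criterion at the prime p = 953 (which divides the constant term 953 but p^2 = 908209 does not, since 953 is squarefree), x^4 - 953 is irreducible over Q. Hence [Q(α):Q] = 4.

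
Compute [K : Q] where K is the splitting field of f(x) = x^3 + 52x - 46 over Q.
[K : Q] = 6

By the rational root test, any rational root of the monic integer polynomial f(x) = x^3 + 52x - 46 must be an integer dividing the constant term -46, i.e. one of ±{1, 2, 23, 46}. Evaluating: f(1) = 7, f(-1) = -99, f(2) = 66, f(-2) = -158, f(23) = 13317, f(-23) = -13409, f(46) = 99682, f(-46) = -99774; none is 0, so f has no rational root and is therefore irreducible over Q (a cubic with no linear factor over a field is irreducible). For an irreducible cubic, the Galois group is A_3 or S_3 according as the discriminant disc(f) = -4a^3 - 27b^2 = -4·(52)^3 - 27·(-46)^2 = -619564 is or is not a square in Q. Here disc(f) = -619564 is not a perfect square in Q, so the Galois group of f over Q is not contained in A_3 and must be all of S_3. The splitting field has degree |S_3| = 6 over Q, so [K : Q] = 6.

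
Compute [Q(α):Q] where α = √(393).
[Q(α):Q] = 2

[Q(α):Q] equals the degree of the minimal polynomial of α. Here α^2 = 393 and x^2 - 393 is irreducible (d = 393 is squarefree, ≠ 1, hence not a square), so deg(m_α) = 2. Thus [Q(α):Q] = 2.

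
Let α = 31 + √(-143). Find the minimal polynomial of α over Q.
m_α(x) = x^2 - 62x + 1104

From α - 31 = √(-143), squaring gives (α - 31)^2 = -143, i.e. α^2 - 62α + 961 = -143, so α^2 - 62α + 1104 = 0. The discriminant of x^2 - 62x + 1104 is (-62)^2 - 4·(1104) = 3844 - 4416 = -572, and 4·(-143) is not a perfect square in Q since -143 is squarefree and ≠ 1. Hence x^2 - 62x + 1104 is irreducible over Q and is the minimal polynomial of α.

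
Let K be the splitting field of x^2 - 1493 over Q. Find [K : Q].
[K : Q] = 2

f(x) = x^2 - 1493 factors as (x - √1493)(x + √1493). The splitting field is K = Q(√1493). Since 1493 is squarefree and > 1, it is not a perfect square, so x^2 - 1493 is irreducible over Q and [Q(√1493) : Q] = 2. Hence [K : Q] = 2.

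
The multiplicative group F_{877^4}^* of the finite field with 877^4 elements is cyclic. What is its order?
|F_{877^4}^*| = 591559418640

F_{877^4} has 877^4 = 591559418641 elements; its multiplicative group consists of all nonzero elements, so |F_{877^4}^*| = 591559418641 - 1 = 591559418640. (It is cyclic since any finite subgroup of the multiplicative group of a field is cyclic.)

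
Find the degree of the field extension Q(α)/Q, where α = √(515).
[Q(α):Q] = 2

[Q(α):Q] equals the degree of the minimal polynomial of α. Here α^2 = 515 and x^2 - 515 is irreducible (d = 515 is squarefree, ≠ 1, hence not a square), so deg(m_α) = 2. Thus [Q(α):Q] = 2.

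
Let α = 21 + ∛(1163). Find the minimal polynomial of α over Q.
m_α(x) = x^3 - 63x^2 + 1323x - 10424

Set β = α - 21 = ∛(1163), so β^3 = 1163. Then (α - 21)^3 - 1163 = 0, i.e. α is a root of g(x) = (x - 21)^3 - 1163 = x^3 - 63x^2 + 1323x - 10424. Since g(x) = h(x - 21) where h(x) = x^3 - 1163, and h is irreducible over Q (because 1163 is not a perfect cube, so h has no rational root, and a monic cubic with no rational root is irreducible), g is also irreducible (irreducibility is preserved under the substitution x → x - 21). Hence m_α(x) = x^3 - 63x^2 + 1323x - 10424.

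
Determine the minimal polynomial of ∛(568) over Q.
m_α(x) = x^3 - 568

α satisfies α^3 = 568, so x^3 - 568 annihilates α. By the rational root test, a rational root p/q (in lowest terms) of x^3 - 568 would satisfy p^3 = 568 q^3, forcing q = 1 and p^3 = 568; but 568 is not a perfect cube, contradiction. A monic cubic over Q with no rational root is irreducible (any nontrivial factorization would include a linear factor). Hence x^3 - 568 is the minimal polynomial of α, and in particular [Q(α):Q] = 3.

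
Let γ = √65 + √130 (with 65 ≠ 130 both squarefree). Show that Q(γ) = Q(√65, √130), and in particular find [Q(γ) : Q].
[Q(γ) : Q] = 4 (equivalently, Q(γ) = Q(√65, √130))

Obviously Q(γ) ⊆ Q(√65, √130), and [Q(√65, √130):Q] = 4 (since 65, 130 are distinct squarefree integers > 1 with 8450 not a perfect square). To show equality we compute the minimal polynomial of γ. From γ = √65 + √130: γ^2 = 65 + 2√(8450) + 130 = 195 + 2√(8450), so γ^2 - 195 = 2√(8450); squaring, (γ^2 - 195)^2 = 4·8450, i.e. γ^4 - 390γ^2 + 38025 - 33800 = 0, i.e. γ^4 - 390γ^2 + 4225 = 0. So γ is a root of x^4 - 390x^2 + 4225. This polynomial is irreducible over Q: it has no rational root (each ±√65 ± √130 is irrational), and any factorization into two quadratics over Q would force √(8450) ∈ Q (pairing opposite roots) or √65, √130 ∈ Q (other pairings), all impossible. Hence [Q(γ):Q] = 4 = [Q(√65, √130):Q], so Q(γ) = Q(√65, √130).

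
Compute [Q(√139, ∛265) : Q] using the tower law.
[Q(√139, ∛265) : Q] = 6

Let L = Q(√139, ∛265). Since Q(√139) ⊂ L and [Q(√139):Q] = 2, the tower law gives 2 | [L:Q]. Likewise Q(∛265) ⊂ L with [Q(∛265):Q] = 3 (because 265 is not a perfect cube), so 3 | [L:Q]. As gcd(2,3) = 1, [L:Q] is divisible by 6. Conversely L is generated over Q by √139 and ∛265, so [L:Q] ≤ 2·3 = 6. Therefore [Q(√139, ∛265) : Q] = 6.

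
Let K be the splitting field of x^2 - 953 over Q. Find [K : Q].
[K : Q] = 2

f(x) = x^2 - 953 factors as (x - √953)(x + √953). The splitting field is K = Q(√953). Since 953 is squarefree and > 1, it is not a perfect square, so x^2 - 953 is irreducible over Q and [Q(√953) : Q] = 2. Hence [K : Q] = 2.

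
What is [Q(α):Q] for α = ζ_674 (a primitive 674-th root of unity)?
[Q(α):Q] = 336

The minimal polynomial of ζ_674 over Q is the 674-th cyclotomic polynomial Φ_674(x), which is irreducible over Q and has degree φ(674) = 336. Hence [Q(α):Q] = φ(674) = 336.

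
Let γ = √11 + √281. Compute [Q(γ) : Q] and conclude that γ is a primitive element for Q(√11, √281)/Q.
[Q(γ) : Q] = 4 (equivalently, Q(γ) = Q(√11, √281))

Obviously Q(γ) ⊆ Q(√11, √281), and [Q(√11, √281):Q] = 4 (since 11, 281 are distinct squarefree integers > 1 with 3091 not a perfect square). To show equality we compute the minimal polynomial of γ. From γ = √11 + √281: γ^2 = 11 + 2√(3091) + 281 = 292 + 2√(3091), so γ^2 - 292 = 2√(3091); squaring, (γ^2 - 292)^2 = 4·3091, i.e. γ^4 - 584γ^2 + 85264 - 12364 = 0, i.e. γ^4 - 584γ^2 + 72900 = 0. So γ is a root of x^4 - 584x^2 + 72900. This polynomial is irreducible over Q: it has no rational root (each ±√11 ± √281 is irrational), and any factorization into two quadratics over Q would force √(3091) ∈ Q (pairing opposite roots) or √11, √281 ∈ Q (other pairings), all impossible. Hence [Q(γ):Q] = 4 = [Q(√11, √281):Q], so Q(γ) = Q(√11, √281).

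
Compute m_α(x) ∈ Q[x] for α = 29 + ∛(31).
m_α(x) = x^3 - 87x^2 + 2523x - 24420

Set β = α - 29 = ∛(31), so β^3 = 31. Then (α - 29)^3 - 31 = 0, i.e. α is a root of g(x) = (x - 29)^3 - 31 = x^3 - 87x^2 + 2523x - 24420. Since g(x) = h(x - 29) where h(x) = x^3 - 31, and h is irreducible over Q (because 31 is not a perfect cube, so h has no rational root, and a monic cubic with no rational root is irreducible), g is also irreducible (irreducibility is preserved under the substitution x → x - 29). Hence m_α(x) = x^3 - 87x^2 + 2523x - 24420.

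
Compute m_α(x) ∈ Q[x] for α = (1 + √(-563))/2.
m_α(x) = x^2 - x + 141

From 2α - 1 = √(-563), squaring gives (2α - 1)^2 = -563, i.e. 4α^2 - 4α + 1 = -563, so α^2 - α + (1 + 563)/4 = 0. Since -563 ≡ 1 (mod 4), (1 + 563)/4 = 141 ∈ Z. The polynomial x^2 - x + 141 has discriminant 1 - 4·(141) = -563, which is not a perfect square in Q (d = -563 is squarefree and ≠ 1), so x^2 - x + 141 is irreducible over Q. It is the minimal polynomial of α.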